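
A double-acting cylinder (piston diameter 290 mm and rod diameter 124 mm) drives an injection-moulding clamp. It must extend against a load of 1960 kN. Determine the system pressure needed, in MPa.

P ≈ 29.7 MPa

Cap-side area A_cap = π/4 × (290 mm)² = 66050 mm^2
P = F / A = 1960 kN / A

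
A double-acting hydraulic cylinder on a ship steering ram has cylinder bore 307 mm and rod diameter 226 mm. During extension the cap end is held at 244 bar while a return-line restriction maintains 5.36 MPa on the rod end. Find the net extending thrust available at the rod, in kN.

F ≈ 1620 kN

Cap-side area A_cap = π/4 × (307 mm)² = 74020 mm^2
Rod-side annular area A_ann = π/4 × (307² − 226²) = 33910 mm^2
Net thrust = P_cap·A_cap − P_rod·A_ann = 1806 kN − 181.7 kN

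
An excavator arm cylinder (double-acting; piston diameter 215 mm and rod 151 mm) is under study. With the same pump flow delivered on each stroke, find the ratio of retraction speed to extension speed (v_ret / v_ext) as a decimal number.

Cap-side area A_cap = π/4 × (215 mm)² = 36310 mm^2
Rod-side annular area A_ann = π/4 × (215² − 151²) = 18400 mm^2
For equal Q, v ∝ 1/A, so v_ret/v_ext = A_cap/A_ann.

v_ret/v_ext ≈ 1.97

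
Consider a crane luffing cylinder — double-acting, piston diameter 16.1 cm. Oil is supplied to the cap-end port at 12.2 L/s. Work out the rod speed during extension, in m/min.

Cap-side area A_cap = π/4 × (16.1 cm)² = 203.6 cm^2
v = Q / A

v ≈ 36.0 m/min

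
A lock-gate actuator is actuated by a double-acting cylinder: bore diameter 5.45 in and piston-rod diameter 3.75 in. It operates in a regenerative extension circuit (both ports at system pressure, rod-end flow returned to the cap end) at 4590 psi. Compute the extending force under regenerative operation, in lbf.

With equal pressure on both faces, forces on the annular region cancel; the net push is pressure × rod cross-section.
Rod cross-section A_rod = π/4 × (3.75 in)² = 11.04 in^2
F = P × A_rod

F ≈ 50700 lbf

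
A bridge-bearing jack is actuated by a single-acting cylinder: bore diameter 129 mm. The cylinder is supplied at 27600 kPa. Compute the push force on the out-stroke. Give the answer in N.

Cap-side area A_cap = π/4 × (129 mm)² = 13070 mm^2
F = P × A_cap = 27600 kPa × A_cap

F ≈ 3.61e5 N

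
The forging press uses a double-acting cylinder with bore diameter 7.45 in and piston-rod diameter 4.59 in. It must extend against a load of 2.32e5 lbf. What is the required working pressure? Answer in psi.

P ≈ 5320 psi

Cap-side area A_cap = π/4 × (7.45 in)² = 43.59 in^2
P = F / A = 2.32e5 lbf / A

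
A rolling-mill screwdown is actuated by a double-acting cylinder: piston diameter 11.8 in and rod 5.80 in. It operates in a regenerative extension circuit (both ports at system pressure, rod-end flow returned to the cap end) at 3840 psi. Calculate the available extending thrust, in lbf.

F ≈ 1.01e5 lbf

With equal pressure on both faces, forces on the annular region cancel; the net push is pressure × rod cross-section.
Rod cross-section A_rod = π/4 × (5.80 in)² = 26.42 in^2
F = P × A_rod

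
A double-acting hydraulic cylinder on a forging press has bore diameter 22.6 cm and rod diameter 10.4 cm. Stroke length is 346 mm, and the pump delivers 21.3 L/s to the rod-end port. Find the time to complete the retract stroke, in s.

t ≈ 0.514 s

Rod-side annular area A_ann = π/4 × (22.6² − 10.4²) = 316.2 cm^2
Swept volume V = A × L; t = V / Q = A·L / Q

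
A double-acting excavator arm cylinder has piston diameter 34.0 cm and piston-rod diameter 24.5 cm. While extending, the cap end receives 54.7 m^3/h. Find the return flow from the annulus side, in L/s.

Cap-side area A_cap = π/4 × (34.0 cm)² = 907.9 cm^2
Rod-side annular area A_ann = π/4 × (34.0² − 24.5²) = 436.5 cm^2
Piston speed v = Q_in/A_cap; rod-end outflow Q_out = v × A_ann = Q_in × A_ann/A_cap.

Q_out ≈ 7.30 L/s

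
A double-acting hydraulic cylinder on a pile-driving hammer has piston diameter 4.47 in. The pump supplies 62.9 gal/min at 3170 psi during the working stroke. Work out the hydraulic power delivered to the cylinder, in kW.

Hydraulic power = P × Q

W ≈ 86.7 kW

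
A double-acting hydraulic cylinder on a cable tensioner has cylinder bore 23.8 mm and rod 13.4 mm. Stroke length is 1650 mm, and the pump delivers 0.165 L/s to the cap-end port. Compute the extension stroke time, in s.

Cap-side area A_cap = π/4 × (23.8 mm)² = 444.9 mm^2
Swept volume V = A × L; t = V / Q = A·L / Q

t ≈ 4.45 s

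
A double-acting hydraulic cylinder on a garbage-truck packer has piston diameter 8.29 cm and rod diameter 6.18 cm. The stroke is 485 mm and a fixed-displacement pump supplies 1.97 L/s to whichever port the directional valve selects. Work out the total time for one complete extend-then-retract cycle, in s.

Cap-side area A_cap = π/4 × (8.29 cm)² = 53.98 cm^2
Rod-side annular area A_ann = π/4 × (8.29² − 6.18²) = 23.98 cm^2
t_ext = A_cap·L/Q = 1.329 s
t_ret = A_ann·L/Q = 0.5904 s
t_cycle = t_ext + t_ret

t ≈ 1.92 s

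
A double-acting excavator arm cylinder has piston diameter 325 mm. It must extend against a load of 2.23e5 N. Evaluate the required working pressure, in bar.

P ≈ 26.9 bar

Cap-side area A_cap = π/4 × (325 mm)² = 82960 mm^2
P = F / A = 2.23e5 N / A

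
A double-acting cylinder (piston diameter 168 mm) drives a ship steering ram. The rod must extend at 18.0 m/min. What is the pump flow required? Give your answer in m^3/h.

Cap-side area A_cap = π/4 × (168 mm)² = 22170 mm^2
Q = A × v

Q ≈ 23.9 m^3/h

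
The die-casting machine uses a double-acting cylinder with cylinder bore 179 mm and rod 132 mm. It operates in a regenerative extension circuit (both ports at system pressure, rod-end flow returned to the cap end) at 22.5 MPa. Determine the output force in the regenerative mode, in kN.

With equal pressure on both faces, forces on the annular region cancel; the net push is pressure × rod cross-section.
Rod cross-section A_rod = π/4 × (132 mm)² = 13680 mm^2
F = P × A_rod

F ≈ 308 kN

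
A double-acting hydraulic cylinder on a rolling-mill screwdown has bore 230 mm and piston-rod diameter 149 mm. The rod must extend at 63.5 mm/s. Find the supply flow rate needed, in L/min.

Cap-side area A_cap = π/4 × (230 mm)² = 41550 mm^2
Q = A × v

Q ≈ 158 L/min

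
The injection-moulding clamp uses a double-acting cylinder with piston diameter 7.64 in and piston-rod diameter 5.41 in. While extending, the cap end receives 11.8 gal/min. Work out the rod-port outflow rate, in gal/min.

Cap-side area A_cap = π/4 × (7.64 in)² = 45.84 in^2
Rod-side annular area A_ann = π/4 × (7.64² − 5.41²) = 22.86 in^2
Piston speed v = Q_in/A_cap; rod-end outflow Q_out = v × A_ann = Q_in × A_ann/A_cap.

Q_out ≈ 5.88 gal/min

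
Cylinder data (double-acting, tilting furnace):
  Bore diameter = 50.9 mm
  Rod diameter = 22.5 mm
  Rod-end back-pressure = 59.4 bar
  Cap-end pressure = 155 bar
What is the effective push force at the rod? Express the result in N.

Cap-side area A_cap = π/4 × (50.9 mm)² = 2035 mm^2
Rod-side annular area A_ann = π/4 × (50.9² − 22.5²) = 1637 mm^2
Net thrust = P_cap·A_cap − P_rod·A_ann = 31540 N − 9725 N

F ≈ 21800 N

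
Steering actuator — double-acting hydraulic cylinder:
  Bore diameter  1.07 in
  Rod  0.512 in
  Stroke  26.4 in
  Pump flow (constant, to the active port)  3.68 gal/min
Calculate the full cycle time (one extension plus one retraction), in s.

Cap-side area A_cap = π/4 × (1.07 in)² = 0.8992 in^2
Rod-side annular area A_ann = π/4 × (1.07² − 0.512²) = 0.6933 in^2
t_ext = A_cap·L/Q = 1.676 s
t_ret = A_ann·L/Q = 1.292 s
t_cycle = t_ext + t_ret

t ≈ 2.97 s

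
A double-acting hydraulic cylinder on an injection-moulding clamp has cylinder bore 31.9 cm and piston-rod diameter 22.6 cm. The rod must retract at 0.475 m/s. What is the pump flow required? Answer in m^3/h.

Q ≈ 68.1 m^3/h

Rod-side annular area A_ann = π/4 × (31.9² − 22.6²) = 398.1 cm^2
Q = A × v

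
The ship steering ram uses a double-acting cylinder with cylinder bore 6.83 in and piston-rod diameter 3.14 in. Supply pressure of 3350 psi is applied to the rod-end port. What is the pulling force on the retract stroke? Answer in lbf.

F ≈ 96800 lbf

Rod-side annular area A_ann = π/4 × (6.83² − 3.14²) = 28.89 in^2
On retraction the pressure acts on the annular area (bore minus rod).
F = P × A_ann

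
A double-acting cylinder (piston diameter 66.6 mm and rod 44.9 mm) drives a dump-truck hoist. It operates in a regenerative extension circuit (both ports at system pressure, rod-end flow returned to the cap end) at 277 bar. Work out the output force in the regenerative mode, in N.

With equal pressure on both faces, forces on the annular region cancel; the net push is pressure × rod cross-section.
Rod cross-section A_rod = π/4 × (44.9 mm)² = 1583 mm^2
F = P × A_rod

F ≈ 43900 N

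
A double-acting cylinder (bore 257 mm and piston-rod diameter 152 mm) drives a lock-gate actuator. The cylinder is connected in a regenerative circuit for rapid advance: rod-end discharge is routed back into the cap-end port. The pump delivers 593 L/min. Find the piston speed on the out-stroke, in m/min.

In regeneration the rod-end outflow joins the pump flow into the cap end, so the net volume the pump must supply per unit advance equals the rod cross-section area.
Rod cross-section A_rod = π/4 × (152 mm)² = 18150 mm^2
v = Q_pump / A_rod

v ≈ 32.7 m/min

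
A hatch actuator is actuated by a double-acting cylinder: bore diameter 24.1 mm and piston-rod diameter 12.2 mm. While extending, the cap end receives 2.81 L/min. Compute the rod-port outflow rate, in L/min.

Q_out ≈ 2.09 L/min

Cap-side area A_cap = π/4 × (24.1 mm)² = 456.2 mm^2
Rod-side annular area A_ann = π/4 × (24.1² − 12.2²) = 339.3 mm^2
Piston speed v = Q_in/A_cap; rod-end outflow Q_out = v × A_ann = Q_in × A_ann/A_cap.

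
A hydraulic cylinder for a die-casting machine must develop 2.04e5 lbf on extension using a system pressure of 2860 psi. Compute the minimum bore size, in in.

Extension force acts on the full piston face: F = P × (π/4)D².
D = √(4F / (πP)) = √(4 × 2.04e5 lbf / (π × 2860 psi))

D ≈ 9.53 in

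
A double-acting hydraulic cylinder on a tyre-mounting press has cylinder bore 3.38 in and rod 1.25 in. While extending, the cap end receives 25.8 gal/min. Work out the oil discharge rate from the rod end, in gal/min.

Q_out ≈ 22.3 gal/min

Cap-side area A_cap = π/4 × (3.38 in)² = 8.973 in^2
Rod-side annular area A_ann = π/4 × (3.38² − 1.25²) = 7.746 in^2
Piston speed v = Q_in/A_cap; rod-end outflow Q_out = v × A_ann = Q_in × A_ann/A_cap.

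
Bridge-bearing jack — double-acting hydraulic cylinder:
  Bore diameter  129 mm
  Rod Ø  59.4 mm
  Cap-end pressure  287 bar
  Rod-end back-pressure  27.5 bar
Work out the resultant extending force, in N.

F ≈ 3.47e5 N

Cap-side area A_cap = π/4 × (129 mm)² = 13070 mm^2
Rod-side annular area A_ann = π/4 × (129² − 59.4²) = 10300 mm^2
Net thrust = P_cap·A_cap − P_rod·A_ann = 3.751e5 N − 28320 N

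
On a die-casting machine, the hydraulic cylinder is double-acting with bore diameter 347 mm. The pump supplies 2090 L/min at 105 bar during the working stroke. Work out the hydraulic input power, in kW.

Hydraulic power = P × Q

W ≈ 366 kW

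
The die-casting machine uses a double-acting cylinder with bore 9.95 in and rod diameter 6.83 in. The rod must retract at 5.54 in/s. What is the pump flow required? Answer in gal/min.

Rod-side annular area A_ann = π/4 × (9.95² − 6.83²) = 41.12 in^2
Q = A × v

Q ≈ 59.2 gal/min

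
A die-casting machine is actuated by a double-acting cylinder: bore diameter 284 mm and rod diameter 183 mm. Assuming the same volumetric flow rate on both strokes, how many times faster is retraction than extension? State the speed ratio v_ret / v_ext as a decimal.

Cap-side area A_cap = π/4 × (284 mm)² = 63350 mm^2
Rod-side annular area A_ann = π/4 × (284² − 183²) = 37040 mm^2
For equal Q, v ∝ 1/A, so v_ret/v_ext = A_cap/A_ann.

v_ret/v_ext ≈ 1.71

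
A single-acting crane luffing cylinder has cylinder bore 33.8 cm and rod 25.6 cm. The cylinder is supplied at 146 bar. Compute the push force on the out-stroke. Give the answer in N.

Cap-side area A_cap = π/4 × (33.8 cm)² = 897.3 cm^2
F = P × A_cap = 146 bar × A_cap

F ≈ 1.31e6 N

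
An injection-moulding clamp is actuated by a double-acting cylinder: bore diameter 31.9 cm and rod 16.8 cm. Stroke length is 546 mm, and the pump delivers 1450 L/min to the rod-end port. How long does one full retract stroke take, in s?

Rod-side annular area A_ann = π/4 × (31.9² − 16.8²) = 577.6 cm^2
Swept volume V = A × L; t = V / Q = A·L / Q

t ≈ 1.30 s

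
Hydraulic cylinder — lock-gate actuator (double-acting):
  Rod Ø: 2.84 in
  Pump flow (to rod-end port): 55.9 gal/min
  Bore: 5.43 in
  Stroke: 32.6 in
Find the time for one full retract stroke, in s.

t ≈ 2.55 s

Rod-side annular area A_ann = π/4 × (5.43² − 2.84²) = 16.82 in^2
Swept volume V = A × L; t = V / Q = A·L / Q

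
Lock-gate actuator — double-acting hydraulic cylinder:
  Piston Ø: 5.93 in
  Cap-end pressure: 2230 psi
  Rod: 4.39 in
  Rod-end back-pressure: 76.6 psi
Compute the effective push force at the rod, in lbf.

Cap-side area A_cap = π/4 × (5.93 in)² = 27.62 in^2
Rod-side annular area A_ann = π/4 × (5.93² − 4.39²) = 12.48 in^2
Net thrust = P_cap·A_cap − P_rod·A_ann = 61590 lbf − 956.1 lbf

F ≈ 60600 lbf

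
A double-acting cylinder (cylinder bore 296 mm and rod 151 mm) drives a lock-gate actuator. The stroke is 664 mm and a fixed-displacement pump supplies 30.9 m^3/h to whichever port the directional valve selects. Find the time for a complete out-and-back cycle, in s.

Cap-side area A_cap = π/4 × (296 mm)² = 68810 mm^2
Rod-side annular area A_ann = π/4 × (296² − 151²) = 50910 mm^2
t_ext = A_cap·L/Q = 5.323 s
t_ret = A_ann·L/Q = 3.938 s
t_cycle = t_ext + t_ret

t ≈ 9.26 s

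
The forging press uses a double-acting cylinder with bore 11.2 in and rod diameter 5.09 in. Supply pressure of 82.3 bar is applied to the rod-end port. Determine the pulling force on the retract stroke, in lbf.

Rod-side annular area A_ann = π/4 × (11.2² − 5.09²) = 78.17 in^2
On retraction the pressure acts on the annular area (bore minus rod).
F = P × A_ann

F ≈ 93300 lbf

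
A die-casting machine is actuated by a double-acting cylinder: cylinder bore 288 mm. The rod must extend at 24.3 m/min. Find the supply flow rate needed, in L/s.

Q ≈ 26.4 L/s

Cap-side area A_cap = π/4 × (288 mm)² = 65140 mm^2
Q = A × v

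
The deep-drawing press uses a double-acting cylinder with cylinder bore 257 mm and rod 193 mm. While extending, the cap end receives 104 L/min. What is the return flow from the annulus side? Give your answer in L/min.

Cap-side area A_cap = π/4 × (257 mm)² = 51870 mm^2
Rod-side annular area A_ann = π/4 × (257² − 193²) = 22620 mm^2
Piston speed v = Q_in/A_cap; rod-end outflow Q_out = v × A_ann = Q_in × A_ann/A_cap.

Q_out ≈ 45.3 L/min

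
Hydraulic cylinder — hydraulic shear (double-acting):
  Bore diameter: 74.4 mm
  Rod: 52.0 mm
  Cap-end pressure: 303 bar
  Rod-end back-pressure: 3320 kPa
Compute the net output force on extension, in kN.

F ≈ 124 kN

Cap-side area A_cap = π/4 × (74.4 mm)² = 4347 mm^2
Rod-side annular area A_ann = π/4 × (74.4² − 52.0²) = 2224 mm^2
Net thrust = P_cap·A_cap − P_rod·A_ann = 131.7 kN − 7.383 kN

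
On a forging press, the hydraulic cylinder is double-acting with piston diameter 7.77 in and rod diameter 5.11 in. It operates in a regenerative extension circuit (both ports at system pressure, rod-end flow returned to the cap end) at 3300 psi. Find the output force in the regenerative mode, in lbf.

With equal pressure on both faces, forces on the annular region cancel; the net push is pressure × rod cross-section.
Rod cross-section A_rod = π/4 × (5.11 in)² = 20.51 in^2
F = P × A_rod

F ≈ 67700 lbf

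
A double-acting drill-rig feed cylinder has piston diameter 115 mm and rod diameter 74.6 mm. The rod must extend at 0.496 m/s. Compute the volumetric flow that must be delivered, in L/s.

Cap-side area A_cap = π/4 × (115 mm)² = 10390 mm^2
Q = A × v

Q ≈ 5.15 L/s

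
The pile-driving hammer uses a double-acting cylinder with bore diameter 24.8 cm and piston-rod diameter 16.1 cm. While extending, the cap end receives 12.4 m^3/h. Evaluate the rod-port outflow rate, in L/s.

Cap-side area A_cap = π/4 × (24.8 cm)² = 483.1 cm^2
Rod-side annular area A_ann = π/4 × (24.8² − 16.1²) = 279.5 cm^2
Piston speed v = Q_in/A_cap; rod-end outflow Q_out = v × A_ann = Q_in × A_ann/A_cap.

Q_out ≈ 1.99 L/s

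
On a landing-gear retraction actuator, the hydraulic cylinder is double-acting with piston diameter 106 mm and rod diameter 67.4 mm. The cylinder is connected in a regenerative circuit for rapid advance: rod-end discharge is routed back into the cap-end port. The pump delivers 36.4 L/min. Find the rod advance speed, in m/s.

v ≈ 0.170 m/s

In regeneration the rod-end outflow joins the pump flow into the cap end, so the net volume the pump must supply per unit advance equals the rod cross-section area.
Rod cross-section A_rod = π/4 × (67.4 mm)² = 3568 mm^2
v = Q_pump / A_rod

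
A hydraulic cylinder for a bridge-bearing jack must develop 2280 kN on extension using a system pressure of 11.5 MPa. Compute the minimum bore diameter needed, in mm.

D ≈ 502 mm

Extension force acts on the full piston face: F = P × (π/4)D².
D = √(4F / (πP)) = √(4 × 2280 kN / (π × 11.5 MPa))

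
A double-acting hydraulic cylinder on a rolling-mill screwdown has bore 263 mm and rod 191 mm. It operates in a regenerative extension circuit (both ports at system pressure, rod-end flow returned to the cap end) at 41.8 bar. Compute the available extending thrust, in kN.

F ≈ 120 kN

With equal pressure on both faces, forces on the annular region cancel; the net push is pressure × rod cross-section.
Rod cross-section A_rod = π/4 × (191 mm)² = 28650 mm^2
F = P × A_rod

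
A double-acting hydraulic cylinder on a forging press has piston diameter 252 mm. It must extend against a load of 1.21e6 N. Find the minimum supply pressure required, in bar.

P ≈ 243 bar

Cap-side area A_cap = π/4 × (252 mm)² = 49880 mm^2
P = F / A = 1.21e6 N / A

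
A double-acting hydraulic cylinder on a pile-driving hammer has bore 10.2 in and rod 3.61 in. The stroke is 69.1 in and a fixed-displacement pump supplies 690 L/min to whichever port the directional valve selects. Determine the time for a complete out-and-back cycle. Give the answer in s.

Cap-side area A_cap = π/4 × (10.2 in)² = 81.71 in^2
Rod-side annular area A_ann = π/4 × (10.2² − 3.61²) = 71.48 in^2
t_ext = A_cap·L/Q = 8.046 s
t_ret = A_ann·L/Q = 7.038 s
t_cycle = t_ext + t_ret

t ≈ 15.1 s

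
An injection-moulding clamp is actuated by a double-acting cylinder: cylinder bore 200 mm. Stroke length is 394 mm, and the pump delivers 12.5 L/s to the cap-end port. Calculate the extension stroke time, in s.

t ≈ 0.990 s

Cap-side area A_cap = π/4 × (200 mm)² = 31420 mm^2
Swept volume V = A × L; t = V / Q = A·L / Q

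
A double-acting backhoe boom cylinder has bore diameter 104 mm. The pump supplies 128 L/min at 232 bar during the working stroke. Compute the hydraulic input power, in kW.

W ≈ 49.5 kW

Hydraulic power = P × Q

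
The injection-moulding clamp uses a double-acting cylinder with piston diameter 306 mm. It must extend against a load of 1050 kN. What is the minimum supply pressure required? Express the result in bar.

P ≈ 143 bar

Cap-side area A_cap = π/4 × (306 mm)² = 73540 mm^2
P = F / A = 1050 kN / A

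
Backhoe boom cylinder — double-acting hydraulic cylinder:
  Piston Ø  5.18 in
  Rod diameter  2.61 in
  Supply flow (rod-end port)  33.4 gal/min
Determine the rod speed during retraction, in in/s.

v ≈ 8.18 in/s

Rod-side annular area A_ann = π/4 × (5.18² − 2.61²) = 15.72 in^2
Flow into the rod-end port fills the annular volume.
v = Q / A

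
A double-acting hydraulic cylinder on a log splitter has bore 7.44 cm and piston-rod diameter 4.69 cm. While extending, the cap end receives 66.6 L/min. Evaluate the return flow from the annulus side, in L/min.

Q_out ≈ 40.1 L/min

Cap-side area A_cap = π/4 × (7.44 cm)² = 43.47 cm^2
Rod-side annular area A_ann = π/4 × (7.44² − 4.69²) = 26.20 cm^2
Piston speed v = Q_in/A_cap; rod-end outflow Q_out = v × A_ann = Q_in × A_ann/A_cap.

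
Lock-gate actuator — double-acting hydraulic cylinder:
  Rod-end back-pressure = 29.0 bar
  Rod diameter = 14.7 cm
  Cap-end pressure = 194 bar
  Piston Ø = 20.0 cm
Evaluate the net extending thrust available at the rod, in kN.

F ≈ 568 kN

Cap-side area A_cap = π/4 × (20.0 cm)² = 314.2 cm^2
Rod-side annular area A_ann = π/4 × (20.0² − 14.7²) = 144.4 cm^2
Net thrust = P_cap·A_cap − P_rod·A_ann = 609.5 kN − 41.89 kN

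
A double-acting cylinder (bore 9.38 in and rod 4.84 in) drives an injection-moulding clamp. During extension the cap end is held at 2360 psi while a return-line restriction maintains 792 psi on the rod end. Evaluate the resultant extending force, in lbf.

Cap-side area A_cap = π/4 × (9.38 in)² = 69.10 in^2
Rod-side annular area A_ann = π/4 × (9.38² − 4.84²) = 50.70 in^2
Net thrust = P_cap·A_cap − P_rod·A_ann = 1.631e5 lbf − 40160 lbf

F ≈ 1.23e5 lbf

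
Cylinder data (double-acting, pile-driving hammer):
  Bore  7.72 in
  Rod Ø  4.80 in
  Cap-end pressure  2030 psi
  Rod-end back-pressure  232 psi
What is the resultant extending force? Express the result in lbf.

Cap-side area A_cap = π/4 × (7.72 in)² = 46.81 in^2
Rod-side annular area A_ann = π/4 × (7.72² − 4.80²) = 28.71 in^2
Net thrust = P_cap·A_cap − P_rod·A_ann = 95020 lbf − 6661 lbf

F ≈ 88400 lbf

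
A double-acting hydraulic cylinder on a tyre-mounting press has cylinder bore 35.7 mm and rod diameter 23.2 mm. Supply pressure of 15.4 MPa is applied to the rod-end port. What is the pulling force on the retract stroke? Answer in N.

F ≈ 8910 N

Rod-side annular area A_ann = π/4 × (35.7² − 23.2²) = 578.2 mm^2
On retraction the pressure acts on the annular area (bore minus rod).
F = P × A_ann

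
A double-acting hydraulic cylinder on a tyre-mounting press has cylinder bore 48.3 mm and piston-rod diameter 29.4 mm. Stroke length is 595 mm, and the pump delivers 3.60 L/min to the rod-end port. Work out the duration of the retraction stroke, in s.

t ≈ 11.4 s

Rod-side annular area A_ann = π/4 × (48.3² − 29.4²) = 1153 mm^2
Swept volume V = A × L; t = V / Q = A·L / Q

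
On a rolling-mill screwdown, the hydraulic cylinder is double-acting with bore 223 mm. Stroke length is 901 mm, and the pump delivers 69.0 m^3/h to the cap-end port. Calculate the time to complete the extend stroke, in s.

t ≈ 1.84 s

Cap-side area A_cap = π/4 × (223 mm)² = 39060 mm^2
Swept volume V = A × L; t = V / Q = A·L / Q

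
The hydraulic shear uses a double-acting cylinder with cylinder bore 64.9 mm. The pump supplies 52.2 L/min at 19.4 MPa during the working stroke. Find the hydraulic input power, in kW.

W ≈ 16.9 kW

Hydraulic power = P × Q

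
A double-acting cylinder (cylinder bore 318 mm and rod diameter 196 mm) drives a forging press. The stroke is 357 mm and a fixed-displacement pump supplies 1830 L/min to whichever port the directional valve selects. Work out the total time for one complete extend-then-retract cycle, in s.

t ≈ 1.51 s

Cap-side area A_cap = π/4 × (318 mm)² = 79420 mm^2
Rod-side annular area A_ann = π/4 × (318² − 196²) = 49250 mm^2
t_ext = A_cap·L/Q = 0.9296 s
t_ret = A_ann·L/Q = 0.5765 s
t_cycle = t_ext + t_ret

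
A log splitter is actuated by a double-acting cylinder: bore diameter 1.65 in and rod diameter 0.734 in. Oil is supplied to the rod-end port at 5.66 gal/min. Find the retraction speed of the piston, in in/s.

v ≈ 12.7 in/s

Rod-side annular area A_ann = π/4 × (1.65² − 0.734²) = 1.715 in^2
Flow into the rod-end port fills the annular volume.
v = Q / A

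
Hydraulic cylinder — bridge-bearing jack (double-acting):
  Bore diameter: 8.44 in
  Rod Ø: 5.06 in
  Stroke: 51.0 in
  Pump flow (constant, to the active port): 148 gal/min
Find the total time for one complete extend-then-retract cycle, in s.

Cap-side area A_cap = π/4 × (8.44 in)² = 55.95 in^2
Rod-side annular area A_ann = π/4 × (8.44² − 5.06²) = 35.84 in^2
t_ext = A_cap·L/Q = 5.008 s
t_ret = A_ann·L/Q = 3.208 s
t_cycle = t_ext + t_ret

t ≈ 8.22 s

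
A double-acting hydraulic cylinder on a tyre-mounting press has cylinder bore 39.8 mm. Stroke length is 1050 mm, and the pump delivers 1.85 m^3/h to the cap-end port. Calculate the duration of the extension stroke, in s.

t ≈ 2.54 s

Cap-side area A_cap = π/4 × (39.8 mm)² = 1244 mm^2
Swept volume V = A × L; t = V / Q = A·L / Q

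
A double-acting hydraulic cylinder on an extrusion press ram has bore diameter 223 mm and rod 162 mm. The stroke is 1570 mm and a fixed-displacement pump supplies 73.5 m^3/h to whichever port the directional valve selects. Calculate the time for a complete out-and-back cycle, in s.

Cap-side area A_cap = π/4 × (223 mm)² = 39060 mm^2
Rod-side annular area A_ann = π/4 × (223² − 162²) = 18450 mm^2
t_ext = A_cap·L/Q = 3.003 s
t_ret = A_ann·L/Q = 1.418 s
t_cycle = t_ext + t_ret

t ≈ 4.42 s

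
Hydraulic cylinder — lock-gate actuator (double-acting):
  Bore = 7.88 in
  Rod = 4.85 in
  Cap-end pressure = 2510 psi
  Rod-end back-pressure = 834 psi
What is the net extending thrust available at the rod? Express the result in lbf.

Cap-side area A_cap = π/4 × (7.88 in)² = 48.77 in^2
Rod-side annular area A_ann = π/4 × (7.88² − 4.85²) = 30.29 in^2
Net thrust = P_cap·A_cap − P_rod·A_ann = 1.224e5 lbf − 25270 lbf

F ≈ 97100 lbf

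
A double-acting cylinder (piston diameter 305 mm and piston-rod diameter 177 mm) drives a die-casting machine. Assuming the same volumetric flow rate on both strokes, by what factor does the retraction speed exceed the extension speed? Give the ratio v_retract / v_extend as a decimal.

Cap-side area A_cap = π/4 × (305 mm)² = 73060 mm^2
Rod-side annular area A_ann = π/4 × (305² − 177²) = 48460 mm^2
For equal Q, v ∝ 1/A, so v_ret/v_ext = A_cap/A_ann.

v_ret/v_ext ≈ 1.51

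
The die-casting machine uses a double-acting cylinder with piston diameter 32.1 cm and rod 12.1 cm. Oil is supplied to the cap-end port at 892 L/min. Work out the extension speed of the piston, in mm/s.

v ≈ 184 mm/s

Cap-side area A_cap = π/4 × (32.1 cm)² = 809.3 cm^2
v = Q / A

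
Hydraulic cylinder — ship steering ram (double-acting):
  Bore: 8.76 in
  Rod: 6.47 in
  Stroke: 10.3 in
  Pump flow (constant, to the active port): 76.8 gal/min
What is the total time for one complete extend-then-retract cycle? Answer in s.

t ≈ 3.05 s

Cap-side area A_cap = π/4 × (8.76 in)² = 60.27 in^2
Rod-side annular area A_ann = π/4 × (8.76² − 6.47²) = 27.39 in^2
t_ext = A_cap·L/Q = 2.099 s
t_ret = A_ann·L/Q = 0.9542 s
t_cycle = t_ext + t_ret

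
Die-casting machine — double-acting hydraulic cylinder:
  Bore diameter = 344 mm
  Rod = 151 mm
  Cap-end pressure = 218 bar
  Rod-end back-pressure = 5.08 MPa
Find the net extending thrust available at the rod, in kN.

F ≈ 1640 kN

Cap-side area A_cap = π/4 × (344 mm)² = 92940 mm^2
Rod-side annular area A_ann = π/4 × (344² − 151²) = 75030 mm^2
Net thrust = P_cap·A_cap − P_rod·A_ann = 2026 kN − 381.2 kN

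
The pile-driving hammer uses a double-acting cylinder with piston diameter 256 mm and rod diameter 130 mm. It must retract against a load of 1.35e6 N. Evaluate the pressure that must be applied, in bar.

Rod-side annular area A_ann = π/4 × (256² − 130²) = 38200 mm^2
Retraction: pressure acts on the annular area.
P = F / A = 1.35e6 N / A

P ≈ 353 bar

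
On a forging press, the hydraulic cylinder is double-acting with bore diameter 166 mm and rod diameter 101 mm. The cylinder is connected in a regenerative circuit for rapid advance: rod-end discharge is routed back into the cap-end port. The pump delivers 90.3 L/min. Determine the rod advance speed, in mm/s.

v ≈ 188 mm/s

In regeneration the rod-end outflow joins the pump flow into the cap end, so the net volume the pump must supply per unit advance equals the rod cross-section area.
Rod cross-section A_rod = π/4 × (101 mm)² = 8012 mm^2
v = Q_pump / A_rod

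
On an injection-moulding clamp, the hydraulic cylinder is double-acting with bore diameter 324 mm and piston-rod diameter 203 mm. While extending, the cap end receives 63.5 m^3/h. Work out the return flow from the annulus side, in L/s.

Cap-side area A_cap = π/4 × (324 mm)² = 82450 mm^2
Rod-side annular area A_ann = π/4 × (324² − 203²) = 50080 mm^2
Piston speed v = Q_in/A_cap; rod-end outflow Q_out = v × A_ann = Q_in × A_ann/A_cap.

Q_out ≈ 10.7 L/s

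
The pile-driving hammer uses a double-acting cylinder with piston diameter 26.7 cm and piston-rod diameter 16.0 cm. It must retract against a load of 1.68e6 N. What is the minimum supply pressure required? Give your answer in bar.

Rod-side annular area A_ann = π/4 × (26.7² − 16.0²) = 358.8 cm^2
Retraction: pressure acts on the annular area.
P = F / A = 1.68e6 N / A

P ≈ 468 bar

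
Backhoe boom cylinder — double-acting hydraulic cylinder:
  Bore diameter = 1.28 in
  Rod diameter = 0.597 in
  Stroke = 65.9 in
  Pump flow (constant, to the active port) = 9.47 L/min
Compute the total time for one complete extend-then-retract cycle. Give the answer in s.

Cap-side area A_cap = π/4 × (1.28 in)² = 1.287 in^2
Rod-side annular area A_ann = π/4 × (1.28² − 0.597²) = 1.007 in^2
t_ext = A_cap·L/Q = 8.804 s
t_ret = A_ann·L/Q = 6.889 s
t_cycle = t_ext + t_ret

t ≈ 15.7 s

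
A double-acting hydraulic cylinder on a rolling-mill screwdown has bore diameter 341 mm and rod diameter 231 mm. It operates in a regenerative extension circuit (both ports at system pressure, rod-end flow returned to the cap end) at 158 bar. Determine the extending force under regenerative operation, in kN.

With equal pressure on both faces, forces on the annular region cancel; the net push is pressure × rod cross-section.
Rod cross-section A_rod = π/4 × (231 mm)² = 41910 mm^2
F = P × A_rod

F ≈ 662 kN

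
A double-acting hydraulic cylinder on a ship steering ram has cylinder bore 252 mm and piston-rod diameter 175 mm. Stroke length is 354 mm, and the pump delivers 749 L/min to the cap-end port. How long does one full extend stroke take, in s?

t ≈ 1.41 s

Cap-side area A_cap = π/4 × (252 mm)² = 49880 mm^2
Swept volume V = A × L; t = V / Q = A·L / Q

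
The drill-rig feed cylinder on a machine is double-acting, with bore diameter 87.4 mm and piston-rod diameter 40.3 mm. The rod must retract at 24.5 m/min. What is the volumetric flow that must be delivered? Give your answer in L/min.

Rod-side annular area A_ann = π/4 × (87.4² − 40.3²) = 4724 mm^2
Q = A × v

Q ≈ 116 L/min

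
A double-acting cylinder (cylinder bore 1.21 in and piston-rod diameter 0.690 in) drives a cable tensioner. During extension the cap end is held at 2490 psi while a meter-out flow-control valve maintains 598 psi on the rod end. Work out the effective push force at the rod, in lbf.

F ≈ 2400 lbf

Cap-side area A_cap = π/4 × (1.21 in)² = 1.150 in^2
Rod-side annular area A_ann = π/4 × (1.21² − 0.690²) = 0.7760 in^2
Net thrust = P_cap·A_cap − P_rod·A_ann = 2863 lbf − 464.0 lbf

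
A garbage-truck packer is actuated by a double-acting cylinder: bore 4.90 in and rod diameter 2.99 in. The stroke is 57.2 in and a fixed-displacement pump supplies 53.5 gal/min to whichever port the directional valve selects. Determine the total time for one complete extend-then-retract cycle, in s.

t ≈ 8.52 s

Cap-side area A_cap = π/4 × (4.90 in)² = 18.86 in^2
Rod-side annular area A_ann = π/4 × (4.90² − 2.99²) = 11.84 in^2
t_ext = A_cap·L/Q = 5.237 s
t_ret = A_ann·L/Q = 3.287 s
t_cycle = t_ext + t_ret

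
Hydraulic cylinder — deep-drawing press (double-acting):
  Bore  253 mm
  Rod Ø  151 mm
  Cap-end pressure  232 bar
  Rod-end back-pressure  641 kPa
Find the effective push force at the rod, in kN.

Cap-side area A_cap = π/4 × (253 mm)² = 50270 mm^2
Rod-side annular area A_ann = π/4 × (253² − 151²) = 32360 mm^2
Net thrust = P_cap·A_cap − P_rod·A_ann = 1166 kN − 20.75 kN

F ≈ 1150 kN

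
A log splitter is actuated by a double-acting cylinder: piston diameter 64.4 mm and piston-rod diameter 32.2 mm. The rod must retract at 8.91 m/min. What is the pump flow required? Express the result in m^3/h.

Rod-side annular area A_ann = π/4 × (64.4² − 32.2²) = 2443 mm^2
Q = A × v

Q ≈ 1.31 m^3/h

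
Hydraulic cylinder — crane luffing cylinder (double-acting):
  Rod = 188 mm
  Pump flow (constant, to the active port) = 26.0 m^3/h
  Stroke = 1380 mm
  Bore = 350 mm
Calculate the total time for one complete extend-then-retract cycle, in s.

t ≈ 31.5 s

Cap-side area A_cap = π/4 × (350 mm)² = 96210 mm^2
Rod-side annular area A_ann = π/4 × (350² − 188²) = 68450 mm^2
t_ext = A_cap·L/Q = 18.38 s
t_ret = A_ann·L/Q = 13.08 s
t_cycle = t_ext + t_ret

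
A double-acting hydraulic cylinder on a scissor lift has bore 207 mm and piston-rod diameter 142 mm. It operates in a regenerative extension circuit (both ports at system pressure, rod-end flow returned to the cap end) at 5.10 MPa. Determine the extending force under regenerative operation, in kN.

F ≈ 80.8 kN

With equal pressure on both faces, forces on the annular region cancel; the net push is pressure × rod cross-section.
Rod cross-section A_rod = π/4 × (142 mm)² = 15840 mm^2
F = P × A_rod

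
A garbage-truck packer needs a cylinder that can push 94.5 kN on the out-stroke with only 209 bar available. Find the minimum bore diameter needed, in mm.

Extension force acts on the full piston face: F = P × (π/4)D².
D = √(4F / (πP)) = √(4 × 94.5 kN / (π × 209 bar))

D ≈ 75.9 mm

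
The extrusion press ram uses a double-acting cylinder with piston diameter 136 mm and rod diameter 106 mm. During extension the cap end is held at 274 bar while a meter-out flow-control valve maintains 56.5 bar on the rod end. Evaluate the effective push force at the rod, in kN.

Cap-side area A_cap = π/4 × (136 mm)² = 14530 mm^2
Rod-side annular area A_ann = π/4 × (136² − 106²) = 5702 mm^2
Net thrust = P_cap·A_cap − P_rod·A_ann = 398.0 kN − 32.22 kN

F ≈ 366 kN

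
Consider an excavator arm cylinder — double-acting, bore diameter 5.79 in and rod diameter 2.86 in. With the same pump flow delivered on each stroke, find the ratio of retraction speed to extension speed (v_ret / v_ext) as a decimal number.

Cap-side area A_cap = π/4 × (5.79 in)² = 26.33 in^2
Rod-side annular area A_ann = π/4 × (5.79² − 2.86²) = 19.91 in^2
For equal Q, v ∝ 1/A, so v_ret/v_ext = A_cap/A_ann.

v_ret/v_ext ≈ 1.32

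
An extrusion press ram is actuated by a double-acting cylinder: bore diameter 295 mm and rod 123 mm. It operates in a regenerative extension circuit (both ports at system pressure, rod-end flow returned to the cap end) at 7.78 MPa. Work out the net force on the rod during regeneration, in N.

F ≈ 92400 N

With equal pressure on both faces, forces on the annular region cancel; the net push is pressure × rod cross-section.
Rod cross-section A_rod = π/4 × (123 mm)² = 11880 mm^2
F = P × A_rod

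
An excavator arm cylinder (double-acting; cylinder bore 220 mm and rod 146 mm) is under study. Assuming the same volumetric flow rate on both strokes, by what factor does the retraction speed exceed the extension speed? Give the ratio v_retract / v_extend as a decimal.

v_ret/v_ext ≈ 1.79

Cap-side area A_cap = π/4 × (220 mm)² = 38010 mm^2
Rod-side annular area A_ann = π/4 × (220² − 146²) = 21270 mm^2
For equal Q, v ∝ 1/A, so v_ret/v_ext = A_cap/A_ann.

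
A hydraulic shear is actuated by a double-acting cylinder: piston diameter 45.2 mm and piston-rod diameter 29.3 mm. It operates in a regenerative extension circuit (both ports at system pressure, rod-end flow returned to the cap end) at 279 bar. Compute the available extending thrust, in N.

F ≈ 18800 N

With equal pressure on both faces, forces on the annular region cancel; the net push is pressure × rod cross-section.
Rod cross-section A_rod = π/4 × (29.3 mm)² = 674.3 mm^2
F = P × A_rod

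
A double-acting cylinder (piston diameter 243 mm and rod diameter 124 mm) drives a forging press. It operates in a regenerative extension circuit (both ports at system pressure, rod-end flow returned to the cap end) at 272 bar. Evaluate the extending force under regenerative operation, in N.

F ≈ 3.28e5 N

With equal pressure on both faces, forces on the annular region cancel; the net push is pressure × rod cross-section.
Rod cross-section A_rod = π/4 × (124 mm)² = 12080 mm^2
F = P × A_rod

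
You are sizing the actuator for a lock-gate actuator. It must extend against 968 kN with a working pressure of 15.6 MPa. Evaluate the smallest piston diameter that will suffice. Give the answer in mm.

Extension force acts on the full piston face: F = P × (π/4)D².
D = √(4F / (πP)) = √(4 × 968 kN / (π × 15.6 MPa))

D ≈ 281 mm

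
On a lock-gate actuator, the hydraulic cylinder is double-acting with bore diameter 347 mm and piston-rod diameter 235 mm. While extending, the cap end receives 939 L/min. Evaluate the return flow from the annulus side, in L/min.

Cap-side area A_cap = π/4 × (347 mm)² = 94570 mm^2
Rod-side annular area A_ann = π/4 × (347² − 235²) = 51200 mm^2
Piston speed v = Q_in/A_cap; rod-end outflow Q_out = v × A_ann = Q_in × A_ann/A_cap.

Q_out ≈ 508 L/min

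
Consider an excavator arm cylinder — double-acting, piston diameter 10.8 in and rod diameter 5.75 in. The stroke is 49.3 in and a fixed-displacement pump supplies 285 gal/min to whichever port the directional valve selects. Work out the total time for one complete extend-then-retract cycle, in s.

Cap-side area A_cap = π/4 × (10.8 in)² = 91.61 in^2
Rod-side annular area A_ann = π/4 × (10.8² − 5.75²) = 65.64 in^2
t_ext = A_cap·L/Q = 4.116 s
t_ret = A_ann·L/Q = 2.949 s
t_cycle = t_ext + t_ret

t ≈ 7.07 s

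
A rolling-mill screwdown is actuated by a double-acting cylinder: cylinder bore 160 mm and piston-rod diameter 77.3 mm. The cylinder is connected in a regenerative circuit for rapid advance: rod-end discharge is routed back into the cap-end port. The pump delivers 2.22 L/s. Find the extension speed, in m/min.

In regeneration the rod-end outflow joins the pump flow into the cap end, so the net volume the pump must supply per unit advance equals the rod cross-section area.
Rod cross-section A_rod = π/4 × (77.3 mm)² = 4693 mm^2
v = Q_pump / A_rod

v ≈ 28.4 m/min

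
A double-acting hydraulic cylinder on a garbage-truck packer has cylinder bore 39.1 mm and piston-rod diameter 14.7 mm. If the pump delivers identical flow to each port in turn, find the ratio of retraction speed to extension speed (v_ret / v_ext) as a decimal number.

v_ret/v_ext ≈ 1.16

Cap-side area A_cap = π/4 × (39.1 mm)² = 1201 mm^2
Rod-side annular area A_ann = π/4 × (39.1² − 14.7²) = 1031 mm^2
For equal Q, v ∝ 1/A, so v_ret/v_ext = A_cap/A_ann.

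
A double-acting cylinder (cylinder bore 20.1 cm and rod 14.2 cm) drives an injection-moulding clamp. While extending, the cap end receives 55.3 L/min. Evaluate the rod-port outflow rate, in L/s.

Cap-side area A_cap = π/4 × (20.1 cm)² = 317.3 cm^2
Rod-side annular area A_ann = π/4 × (20.1² − 14.2²) = 158.9 cm^2
Piston speed v = Q_in/A_cap; rod-end outflow Q_out = v × A_ann = Q_in × A_ann/A_cap.

Q_out ≈ 0.462 L/s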